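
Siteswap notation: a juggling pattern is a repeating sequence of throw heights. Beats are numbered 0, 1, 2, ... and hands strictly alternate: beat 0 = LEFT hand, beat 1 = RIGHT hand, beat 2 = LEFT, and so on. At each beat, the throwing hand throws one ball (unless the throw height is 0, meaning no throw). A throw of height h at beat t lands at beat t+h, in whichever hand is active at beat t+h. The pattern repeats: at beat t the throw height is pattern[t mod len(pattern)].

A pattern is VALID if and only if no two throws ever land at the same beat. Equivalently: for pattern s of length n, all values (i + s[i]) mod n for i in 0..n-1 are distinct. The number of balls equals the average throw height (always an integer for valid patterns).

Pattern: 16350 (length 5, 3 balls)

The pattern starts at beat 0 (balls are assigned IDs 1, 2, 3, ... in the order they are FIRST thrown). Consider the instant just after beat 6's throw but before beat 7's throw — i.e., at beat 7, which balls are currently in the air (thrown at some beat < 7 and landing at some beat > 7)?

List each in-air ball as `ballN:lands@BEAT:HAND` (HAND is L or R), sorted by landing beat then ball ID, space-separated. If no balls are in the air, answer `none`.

Beat 0 (L): throw ball1 h=1 -> lands@1:R; in-air after throw: [b1@1:R]
Beat 1 (R): throw ball1 h=6 -> lands@7:R; in-air after throw: [b1@7:R]
Beat 2 (L): throw ball2 h=3 -> lands@5:R; in-air after throw: [b2@5:R b1@7:R]
Beat 3 (R): throw ball3 h=5 -> lands@8:L; in-air after throw: [b2@5:R b1@7:R b3@8:L]
Beat 5 (R): throw ball2 h=1 -> lands@6:L; in-air after throw: [b2@6:L b1@7:R b3@8:L]
Beat 6 (L): throw ball2 h=6 -> lands@12:L; in-air after throw: [b1@7:R b3@8:L b2@12:L]
Beat 7 (R): throw ball1 h=3 -> lands@10:L; in-air after throw: [b3@8:L b1@10:L b2@12:L]

Answer: ball3:lands@8:L ball2:lands@12:L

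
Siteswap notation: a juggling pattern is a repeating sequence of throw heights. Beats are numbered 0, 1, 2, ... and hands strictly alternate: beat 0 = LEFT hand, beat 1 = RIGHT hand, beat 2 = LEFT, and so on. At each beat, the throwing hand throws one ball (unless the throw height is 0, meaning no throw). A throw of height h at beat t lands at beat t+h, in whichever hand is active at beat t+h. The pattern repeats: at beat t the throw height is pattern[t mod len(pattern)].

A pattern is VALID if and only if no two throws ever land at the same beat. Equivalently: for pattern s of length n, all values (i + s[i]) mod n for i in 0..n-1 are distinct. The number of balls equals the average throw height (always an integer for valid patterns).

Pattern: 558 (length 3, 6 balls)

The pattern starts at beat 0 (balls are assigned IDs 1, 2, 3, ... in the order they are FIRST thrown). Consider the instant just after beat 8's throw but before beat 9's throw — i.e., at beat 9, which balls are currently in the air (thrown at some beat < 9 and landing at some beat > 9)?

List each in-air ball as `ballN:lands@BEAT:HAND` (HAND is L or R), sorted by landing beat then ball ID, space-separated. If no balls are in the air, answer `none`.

Answer: ball3:lands@10:L ball2:lands@11:R ball6:lands@12:L ball1:lands@13:R ball4:lands@16:L

Derivation:
Beat 0 (L): throw ball1 h=5 -> lands@5:R; in-air after throw: [b1@5:R]
Beat 1 (R): throw ball2 h=5 -> lands@6:L; in-air after throw: [b1@5:R b2@6:L]
Beat 2 (L): throw ball3 h=8 -> lands@10:L; in-air after throw: [b1@5:R b2@6:L b3@10:L]
Beat 3 (R): throw ball4 h=5 -> lands@8:L; in-air after throw: [b1@5:R b2@6:L b4@8:L b3@10:L]
Beat 4 (L): throw ball5 h=5 -> lands@9:R; in-air after throw: [b1@5:R b2@6:L b4@8:L b5@9:R b3@10:L]
Beat 5 (R): throw ball1 h=8 -> lands@13:R; in-air after throw: [b2@6:L b4@8:L b5@9:R b3@10:L b1@13:R]
Beat 6 (L): throw ball2 h=5 -> lands@11:R; in-air after throw: [b4@8:L b5@9:R b3@10:L b2@11:R b1@13:R]
Beat 7 (R): throw ball6 h=5 -> lands@12:L; in-air after throw: [b4@8:L b5@9:R b3@10:L b2@11:R b6@12:L b1@13:R]
Beat 8 (L): throw ball4 h=8 -> lands@16:L; in-air after throw: [b5@9:R b3@10:L b2@11:R b6@12:L b1@13:R b4@16:L]
Beat 9 (R): throw ball5 h=5 -> lands@14:L; in-air after throw: [b3@10:L b2@11:R b6@12:L b1@13:R b5@14:L b4@16:L]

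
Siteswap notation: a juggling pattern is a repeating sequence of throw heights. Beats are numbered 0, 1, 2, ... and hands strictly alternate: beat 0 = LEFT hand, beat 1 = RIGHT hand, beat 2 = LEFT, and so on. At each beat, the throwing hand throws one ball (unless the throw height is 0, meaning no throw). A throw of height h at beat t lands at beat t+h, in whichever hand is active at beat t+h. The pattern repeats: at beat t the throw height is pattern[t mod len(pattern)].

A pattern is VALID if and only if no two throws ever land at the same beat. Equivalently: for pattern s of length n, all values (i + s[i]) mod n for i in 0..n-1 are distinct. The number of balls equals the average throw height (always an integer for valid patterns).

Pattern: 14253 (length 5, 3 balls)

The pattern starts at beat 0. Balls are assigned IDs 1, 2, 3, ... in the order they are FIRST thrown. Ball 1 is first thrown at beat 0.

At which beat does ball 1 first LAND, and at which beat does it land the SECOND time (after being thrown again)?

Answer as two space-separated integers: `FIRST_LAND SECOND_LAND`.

Answer: 1 5

Derivation:
Beat 0 (L): throw ball1 h=1 -> lands@1:R; in-air after throw: [b1@1:R]
Beat 1 (R): throw ball1 h=4 -> lands@5:R; in-air after throw: [b1@5:R]
Beat 2 (L): throw ball2 h=2 -> lands@4:L; in-air after throw: [b2@4:L b1@5:R]
Beat 3 (R): throw ball3 h=5 -> lands@8:L; in-air after throw: [b2@4:L b1@5:R b3@8:L]
Beat 4 (L): throw ball2 h=3 -> lands@7:R; in-air after throw: [b1@5:R b2@7:R b3@8:L]
Beat 5 (R): throw ball1 h=1 -> lands@6:L; in-air after throw: [b1@6:L b2@7:R b3@8:L]
Ball 1: thrown@0 h=1 -> first land @1; rethrown@1 h=4 -> second land @5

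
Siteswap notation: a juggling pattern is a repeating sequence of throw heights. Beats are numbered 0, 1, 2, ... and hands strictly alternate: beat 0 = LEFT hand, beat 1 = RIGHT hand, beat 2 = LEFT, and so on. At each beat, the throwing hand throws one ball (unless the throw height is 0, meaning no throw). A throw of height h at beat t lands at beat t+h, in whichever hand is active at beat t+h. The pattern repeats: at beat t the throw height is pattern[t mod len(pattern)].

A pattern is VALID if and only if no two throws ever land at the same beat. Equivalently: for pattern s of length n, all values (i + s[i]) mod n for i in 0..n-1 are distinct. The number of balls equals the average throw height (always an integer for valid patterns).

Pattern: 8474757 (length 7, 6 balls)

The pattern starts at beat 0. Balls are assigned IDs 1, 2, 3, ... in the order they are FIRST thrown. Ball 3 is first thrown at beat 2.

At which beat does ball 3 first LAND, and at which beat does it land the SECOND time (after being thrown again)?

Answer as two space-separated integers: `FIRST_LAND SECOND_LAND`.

Answer: 9 16

Derivation:
Beat 0 (L): throw ball1 h=8 -> lands@8:L; in-air after throw: [b1@8:L]
Beat 1 (R): throw ball2 h=4 -> lands@5:R; in-air after throw: [b2@5:R b1@8:L]
Beat 2 (L): throw ball3 h=7 -> lands@9:R; in-air after throw: [b2@5:R b1@8:L b3@9:R]
Beat 3 (R): throw ball4 h=4 -> lands@7:R; in-air after throw: [b2@5:R b4@7:R b1@8:L b3@9:R]
Beat 4 (L): throw ball5 h=7 -> lands@11:R; in-air after throw: [b2@5:R b4@7:R b1@8:L b3@9:R b5@11:R]
Beat 5 (R): throw ball2 h=5 -> lands@10:L; in-air after throw: [b4@7:R b1@8:L b3@9:R b2@10:L b5@11:R]
Beat 6 (L): throw ball6 h=7 -> lands@13:R; in-air after throw: [b4@7:R b1@8:L b3@9:R b2@10:L b5@11:R b6@13:R]
Beat 7 (R): throw ball4 h=8 -> lands@15:R; in-air after throw: [b1@8:L b3@9:R b2@10:L b5@11:R b6@13:R b4@15:R]
Beat 8 (L): throw ball1 h=4 -> lands@12:L; in-air after throw: [b3@9:R b2@10:L b5@11:R b1@12:L b6@13:R b4@15:R]
Beat 9 (R): throw ball3 h=7 -> lands@16:L; in-air after throw: [b2@10:L b5@11:R b1@12:L b6@13:R b4@15:R b3@16:L]
Beat 10 (L): throw ball2 h=4 -> lands@14:L; in-air after throw: [b5@11:R b1@12:L b6@13:R b2@14:L b4@15:R b3@16:L]
Beat 11 (R): throw ball5 h=7 -> lands@18:L; in-air after throw: [b1@12:L b6@13:R b2@14:L b4@15:R b3@16:L b5@18:L]
Beat 12 (L): throw ball1 h=5 -> lands@17:R; in-air after throw: [b6@13:R b2@14:L b4@15:R b3@16:L b1@17:R b5@18:L]
Beat 13 (R): throw ball6 h=7 -> lands@20:L; in-air after throw: [b2@14:L b4@15:R b3@16:L b1@17:R b5@18:L b6@20:L]
Beat 14 (L): throw ball2 h=8 -> lands@22:L; in-air after throw: [b4@15:R b3@16:L b1@17:R b5@18:L b6@20:L b2@22:L]
Beat 15 (R): throw ball4 h=4 -> lands@19:R; in-air after throw: [b3@16:L b1@17:R b5@18:L b4@19:R b6@20:L b2@22:L]
Beat 16 (L): throw ball3 h=7 -> lands@23:R; in-air after throw: [b1@17:R b5@18:L b4@19:R b6@20:L b2@22:L b3@23:R]
Ball 3: thrown@2 h=7 -> first land @9; rethrown@9 h=7 -> second land @16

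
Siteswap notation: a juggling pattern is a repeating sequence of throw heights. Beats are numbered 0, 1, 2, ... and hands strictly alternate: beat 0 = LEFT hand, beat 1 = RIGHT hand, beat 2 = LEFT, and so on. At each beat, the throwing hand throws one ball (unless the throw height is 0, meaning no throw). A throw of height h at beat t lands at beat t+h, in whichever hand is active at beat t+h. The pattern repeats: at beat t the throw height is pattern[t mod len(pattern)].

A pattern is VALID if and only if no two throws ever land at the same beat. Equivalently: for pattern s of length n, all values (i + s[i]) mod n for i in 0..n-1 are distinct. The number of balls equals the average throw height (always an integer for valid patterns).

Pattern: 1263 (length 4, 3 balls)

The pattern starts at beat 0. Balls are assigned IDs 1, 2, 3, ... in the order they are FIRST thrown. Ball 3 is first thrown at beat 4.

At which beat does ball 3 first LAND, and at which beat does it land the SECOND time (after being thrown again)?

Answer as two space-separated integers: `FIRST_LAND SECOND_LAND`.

Answer: 5 7

Derivation:
Beat 0 (L): throw ball1 h=1 -> lands@1:R; in-air after throw: [b1@1:R]
Beat 1 (R): throw ball1 h=2 -> lands@3:R; in-air after throw: [b1@3:R]
Beat 2 (L): throw ball2 h=6 -> lands@8:L; in-air after throw: [b1@3:R b2@8:L]
Beat 3 (R): throw ball1 h=3 -> lands@6:L; in-air after throw: [b1@6:L b2@8:L]
Beat 4 (L): throw ball3 h=1 -> lands@5:R; in-air after throw: [b3@5:R b1@6:L b2@8:L]
Beat 5 (R): throw ball3 h=2 -> lands@7:R; in-air after throw: [b1@6:L b3@7:R b2@8:L]
Beat 6 (L): throw ball1 h=6 -> lands@12:L; in-air after throw: [b3@7:R b2@8:L b1@12:L]
Beat 7 (R): throw ball3 h=3 -> lands@10:L; in-air after throw: [b2@8:L b3@10:L b1@12:L]
Ball 3: thrown@4 h=1 -> first land @5; rethrown@5 h=2 -> second land @7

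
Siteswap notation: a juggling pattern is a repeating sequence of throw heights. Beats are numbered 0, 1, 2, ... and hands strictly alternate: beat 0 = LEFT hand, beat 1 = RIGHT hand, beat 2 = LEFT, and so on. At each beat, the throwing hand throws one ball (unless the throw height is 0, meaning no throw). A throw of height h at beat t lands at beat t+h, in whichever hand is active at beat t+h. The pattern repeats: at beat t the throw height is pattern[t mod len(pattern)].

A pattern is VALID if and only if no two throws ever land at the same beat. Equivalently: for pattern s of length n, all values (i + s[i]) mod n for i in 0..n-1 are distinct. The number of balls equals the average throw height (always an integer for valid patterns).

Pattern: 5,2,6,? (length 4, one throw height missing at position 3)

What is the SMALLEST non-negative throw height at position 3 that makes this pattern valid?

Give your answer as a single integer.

i=0: (0 + 5) mod 4 = 1
i=1: (1 + 2) mod 4 = 3
i=2: (2 + 6) mod 4 = 0
i=3: s[i]=? (unknown)
Known residues: [0, 1, 3]; need a permutation of 0..3, so missing residue r = 2
Need (3 + s) mod 4 = 2; smallest s = (2 - 3) mod 4 = 3

Answer: 3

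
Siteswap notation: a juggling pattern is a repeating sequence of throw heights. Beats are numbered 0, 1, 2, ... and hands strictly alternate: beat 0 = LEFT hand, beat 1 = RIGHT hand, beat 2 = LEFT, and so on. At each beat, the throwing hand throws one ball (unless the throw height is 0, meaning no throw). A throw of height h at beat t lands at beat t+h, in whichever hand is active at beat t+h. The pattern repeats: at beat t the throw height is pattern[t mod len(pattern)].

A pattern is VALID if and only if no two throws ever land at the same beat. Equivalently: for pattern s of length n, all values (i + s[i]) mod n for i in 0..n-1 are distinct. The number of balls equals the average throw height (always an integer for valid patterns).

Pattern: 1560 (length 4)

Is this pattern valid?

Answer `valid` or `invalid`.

i=0: (i + s[i]) mod n = (0 + 1) mod 4 = 1
i=1: (i + s[i]) mod n = (1 + 5) mod 4 = 2
i=2: (i + s[i]) mod n = (2 + 6) mod 4 = 0
i=3: (i + s[i]) mod n = (3 + 0) mod 4 = 3
Residues: [1, 2, 0, 3], distinct: True

Answer: valid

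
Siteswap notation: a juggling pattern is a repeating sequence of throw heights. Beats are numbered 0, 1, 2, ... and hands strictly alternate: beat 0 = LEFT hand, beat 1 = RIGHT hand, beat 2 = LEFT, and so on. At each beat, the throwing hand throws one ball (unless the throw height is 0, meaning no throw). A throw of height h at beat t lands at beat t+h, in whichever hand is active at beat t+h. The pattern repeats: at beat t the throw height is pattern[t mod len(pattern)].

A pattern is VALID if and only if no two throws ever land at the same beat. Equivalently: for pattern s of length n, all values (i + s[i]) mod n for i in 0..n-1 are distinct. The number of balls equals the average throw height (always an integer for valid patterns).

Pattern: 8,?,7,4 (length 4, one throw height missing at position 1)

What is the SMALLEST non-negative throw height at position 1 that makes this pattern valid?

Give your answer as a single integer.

i=0: (0 + 8) mod 4 = 0
i=1: s[i]=? (unknown)
i=2: (2 + 7) mod 4 = 1
i=3: (3 + 4) mod 4 = 3
Known residues: [0, 1, 3]; need a permutation of 0..3, so missing residue r = 2
Need (1 + s) mod 4 = 2; smallest s = (2 - 1) mod 4 = 1

Answer: 1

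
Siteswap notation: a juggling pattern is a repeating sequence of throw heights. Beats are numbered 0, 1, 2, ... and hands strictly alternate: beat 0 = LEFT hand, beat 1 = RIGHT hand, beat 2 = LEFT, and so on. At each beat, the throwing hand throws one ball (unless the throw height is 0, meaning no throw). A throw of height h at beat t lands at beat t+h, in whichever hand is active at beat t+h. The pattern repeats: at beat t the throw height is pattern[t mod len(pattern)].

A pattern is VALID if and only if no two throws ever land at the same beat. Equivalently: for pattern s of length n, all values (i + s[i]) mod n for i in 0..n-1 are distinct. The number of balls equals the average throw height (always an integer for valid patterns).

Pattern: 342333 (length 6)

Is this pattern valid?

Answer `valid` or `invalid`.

Answer: valid

Derivation:
i=0: (i + s[i]) mod n = (0 + 3) mod 6 = 3
i=1: (i + s[i]) mod n = (1 + 4) mod 6 = 5
i=2: (i + s[i]) mod n = (2 + 2) mod 6 = 4
i=3: (i + s[i]) mod n = (3 + 3) mod 6 = 0
i=4: (i + s[i]) mod n = (4 + 3) mod 6 = 1
i=5: (i + s[i]) mod n = (5 + 3) mod 6 = 2
Residues: [3, 5, 4, 0, 1, 2], distinct: True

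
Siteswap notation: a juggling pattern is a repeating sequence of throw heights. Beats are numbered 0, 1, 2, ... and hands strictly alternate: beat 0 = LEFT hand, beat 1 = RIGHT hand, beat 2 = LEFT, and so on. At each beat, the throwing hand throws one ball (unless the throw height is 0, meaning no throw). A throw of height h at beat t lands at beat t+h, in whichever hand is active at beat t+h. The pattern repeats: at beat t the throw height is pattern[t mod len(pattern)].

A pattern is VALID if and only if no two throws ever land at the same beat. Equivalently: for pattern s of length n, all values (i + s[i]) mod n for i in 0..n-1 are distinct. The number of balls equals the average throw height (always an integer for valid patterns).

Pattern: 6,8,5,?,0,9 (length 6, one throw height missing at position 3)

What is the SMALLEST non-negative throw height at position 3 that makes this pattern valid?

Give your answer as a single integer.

Answer: 2

Derivation:
i=0: (0 + 6) mod 6 = 0
i=1: (1 + 8) mod 6 = 3
i=2: (2 + 5) mod 6 = 1
i=3: s[i]=? (unknown)
i=4: (4 + 0) mod 6 = 4
i=5: (5 + 9) mod 6 = 2
Known residues: [0, 1, 2, 3, 4]; need a permutation of 0..5, so missing residue r = 5
Need (3 + s) mod 6 = 5; smallest s = (5 - 3) mod 6 = 2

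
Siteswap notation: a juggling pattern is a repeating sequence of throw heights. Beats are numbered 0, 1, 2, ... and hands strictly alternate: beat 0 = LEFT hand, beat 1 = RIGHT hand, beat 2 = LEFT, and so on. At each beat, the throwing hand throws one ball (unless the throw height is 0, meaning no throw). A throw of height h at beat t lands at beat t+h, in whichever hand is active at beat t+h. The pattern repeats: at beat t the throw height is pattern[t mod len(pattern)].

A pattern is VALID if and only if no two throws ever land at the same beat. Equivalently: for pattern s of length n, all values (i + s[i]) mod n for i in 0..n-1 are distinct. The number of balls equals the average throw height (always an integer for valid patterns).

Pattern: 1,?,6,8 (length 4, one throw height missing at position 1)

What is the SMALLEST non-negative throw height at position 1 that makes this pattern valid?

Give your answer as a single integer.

Answer: 1

Derivation:
i=0: (0 + 1) mod 4 = 1
i=1: s[i]=? (unknown)
i=2: (2 + 6) mod 4 = 0
i=3: (3 + 8) mod 4 = 3
Known residues: [0, 1, 3]; need a permutation of 0..3, so missing residue r = 2
Need (1 + s) mod 4 = 2; smallest s = (2 - 1) mod 4 = 1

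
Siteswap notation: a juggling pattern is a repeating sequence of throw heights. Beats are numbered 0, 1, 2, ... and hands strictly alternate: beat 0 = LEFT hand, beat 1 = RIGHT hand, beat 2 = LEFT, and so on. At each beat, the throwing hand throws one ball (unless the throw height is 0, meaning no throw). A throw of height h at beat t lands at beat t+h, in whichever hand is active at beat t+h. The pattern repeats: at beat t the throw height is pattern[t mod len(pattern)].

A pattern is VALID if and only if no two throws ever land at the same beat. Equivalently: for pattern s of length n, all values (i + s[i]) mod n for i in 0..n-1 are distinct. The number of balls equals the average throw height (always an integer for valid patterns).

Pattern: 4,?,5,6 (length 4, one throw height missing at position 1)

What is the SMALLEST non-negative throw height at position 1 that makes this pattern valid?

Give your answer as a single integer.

i=0: (0 + 4) mod 4 = 0
i=1: s[i]=? (unknown)
i=2: (2 + 5) mod 4 = 3
i=3: (3 + 6) mod 4 = 1
Known residues: [0, 1, 3]; need a permutation of 0..3, so missing residue r = 2
Need (1 + s) mod 4 = 2; smallest s = (2 - 1) mod 4 = 1

Answer: 1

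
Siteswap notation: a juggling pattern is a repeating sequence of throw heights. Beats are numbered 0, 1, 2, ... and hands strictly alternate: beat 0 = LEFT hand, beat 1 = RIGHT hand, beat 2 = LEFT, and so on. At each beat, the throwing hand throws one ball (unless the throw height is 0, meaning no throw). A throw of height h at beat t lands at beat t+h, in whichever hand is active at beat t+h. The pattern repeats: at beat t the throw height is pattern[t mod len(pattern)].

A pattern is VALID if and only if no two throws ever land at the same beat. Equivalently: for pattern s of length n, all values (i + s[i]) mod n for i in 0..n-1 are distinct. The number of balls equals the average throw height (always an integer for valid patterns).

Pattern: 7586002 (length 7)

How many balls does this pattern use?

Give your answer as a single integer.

Answer: 4

Derivation:
Pattern = [7, 5, 8, 6, 0, 0, 2], length n = 7
  position 0: throw height = 7, running sum = 7
  position 1: throw height = 5, running sum = 12
  position 2: throw height = 8, running sum = 20
  position 3: throw height = 6, running sum = 26
  position 4: throw height = 0, running sum = 26
  position 5: throw height = 0, running sum = 26
  position 6: throw height = 2, running sum = 28
Total sum = 28; balls = sum / n = 28 / 7 = 4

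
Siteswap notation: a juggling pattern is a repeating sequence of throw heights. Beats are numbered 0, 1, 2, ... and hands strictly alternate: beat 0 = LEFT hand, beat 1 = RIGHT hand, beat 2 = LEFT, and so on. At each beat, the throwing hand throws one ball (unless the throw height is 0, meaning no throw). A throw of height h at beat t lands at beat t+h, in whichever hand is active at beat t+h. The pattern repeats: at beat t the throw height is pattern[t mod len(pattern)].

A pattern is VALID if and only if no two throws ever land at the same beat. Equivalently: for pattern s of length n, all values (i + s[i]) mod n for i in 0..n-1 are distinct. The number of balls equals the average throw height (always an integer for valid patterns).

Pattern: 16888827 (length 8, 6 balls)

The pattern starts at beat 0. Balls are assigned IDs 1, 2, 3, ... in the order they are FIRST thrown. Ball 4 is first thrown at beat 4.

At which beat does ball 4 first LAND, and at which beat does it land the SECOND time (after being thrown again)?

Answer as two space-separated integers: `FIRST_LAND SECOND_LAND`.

Beat 0 (L): throw ball1 h=1 -> lands@1:R; in-air after throw: [b1@1:R]
Beat 1 (R): throw ball1 h=6 -> lands@7:R; in-air after throw: [b1@7:R]
Beat 2 (L): throw ball2 h=8 -> lands@10:L; in-air after throw: [b1@7:R b2@10:L]
Beat 3 (R): throw ball3 h=8 -> lands@11:R; in-air after throw: [b1@7:R b2@10:L b3@11:R]
Beat 4 (L): throw ball4 h=8 -> lands@12:L; in-air after throw: [b1@7:R b2@10:L b3@11:R b4@12:L]
Beat 5 (R): throw ball5 h=8 -> lands@13:R; in-air after throw: [b1@7:R b2@10:L b3@11:R b4@12:L b5@13:R]
Beat 6 (L): throw ball6 h=2 -> lands@8:L; in-air after throw: [b1@7:R b6@8:L b2@10:L b3@11:R b4@12:L b5@13:R]
Beat 7 (R): throw ball1 h=7 -> lands@14:L; in-air after throw: [b6@8:L b2@10:L b3@11:R b4@12:L b5@13:R b1@14:L]
Beat 8 (L): throw ball6 h=1 -> lands@9:R; in-air after throw: [b6@9:R b2@10:L b3@11:R b4@12:L b5@13:R b1@14:L]
Beat 9 (R): throw ball6 h=6 -> lands@15:R; in-air after throw: [b2@10:L b3@11:R b4@12:L b5@13:R b1@14:L b6@15:R]
Beat 10 (L): throw ball2 h=8 -> lands@18:L; in-air after throw: [b3@11:R b4@12:L b5@13:R b1@14:L b6@15:R b2@18:L]
Beat 11 (R): throw ball3 h=8 -> lands@19:R; in-air after throw: [b4@12:L b5@13:R b1@14:L b6@15:R b2@18:L b3@19:R]
Beat 12 (L): throw ball4 h=8 -> lands@20:L; in-air after throw: [b5@13:R b1@14:L b6@15:R b2@18:L b3@19:R b4@20:L]
Beat 13 (R): throw ball5 h=8 -> lands@21:R; in-air after throw: [b1@14:L b6@15:R b2@18:L b3@19:R b4@20:L b5@21:R]
Beat 14 (L): throw ball1 h=2 -> lands@16:L; in-air after throw: [b6@15:R b1@16:L b2@18:L b3@19:R b4@20:L b5@21:R]
Beat 15 (R): throw ball6 h=7 -> lands@22:L; in-air after throw: [b1@16:L b2@18:L b3@19:R b4@20:L b5@21:R b6@22:L]
Beat 16 (L): throw ball1 h=1 -> lands@17:R; in-air after throw: [b1@17:R b2@18:L b3@19:R b4@20:L b5@21:R b6@22:L]
Beat 17 (R): throw ball1 h=6 -> lands@23:R; in-air after throw: [b2@18:L b3@19:R b4@20:L b5@21:R b6@22:L b1@23:R]
Beat 18 (L): throw ball2 h=8 -> lands@26:L; in-air after throw: [b3@19:R b4@20:L b5@21:R b6@22:L b1@23:R b2@26:L]
Beat 19 (R): throw ball3 h=8 -> lands@27:R; in-air after throw: [b4@20:L b5@21:R b6@22:L b1@23:R b2@26:L b3@27:R]
Beat 20 (L): throw ball4 h=8 -> lands@28:L; in-air after throw: [b5@21:R b6@22:L b1@23:R b2@26:L b3@27:R b4@28:L]
Ball 4: thrown@4 h=8 -> first land @12; rethrown@12 h=8 -> second land @20

Answer: 12 20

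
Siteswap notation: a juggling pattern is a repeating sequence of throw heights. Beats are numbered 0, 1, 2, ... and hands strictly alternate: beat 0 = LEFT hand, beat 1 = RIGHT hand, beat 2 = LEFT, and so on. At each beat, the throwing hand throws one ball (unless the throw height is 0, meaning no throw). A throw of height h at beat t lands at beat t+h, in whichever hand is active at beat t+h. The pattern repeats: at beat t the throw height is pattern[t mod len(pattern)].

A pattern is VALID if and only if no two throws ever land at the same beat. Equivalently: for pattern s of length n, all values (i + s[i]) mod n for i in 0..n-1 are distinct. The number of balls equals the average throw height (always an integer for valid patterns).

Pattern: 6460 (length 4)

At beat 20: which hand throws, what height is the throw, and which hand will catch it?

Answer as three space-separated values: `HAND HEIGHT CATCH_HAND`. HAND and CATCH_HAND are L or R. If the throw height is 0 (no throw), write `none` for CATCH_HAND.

Beat 20: 20 mod 2 = 0, so hand = L
Throw height = pattern[20 mod 4] = pattern[0] = 6
Lands at beat 20+6=26, 26 mod 2 = 0, so catch hand = L

Answer: L 6 L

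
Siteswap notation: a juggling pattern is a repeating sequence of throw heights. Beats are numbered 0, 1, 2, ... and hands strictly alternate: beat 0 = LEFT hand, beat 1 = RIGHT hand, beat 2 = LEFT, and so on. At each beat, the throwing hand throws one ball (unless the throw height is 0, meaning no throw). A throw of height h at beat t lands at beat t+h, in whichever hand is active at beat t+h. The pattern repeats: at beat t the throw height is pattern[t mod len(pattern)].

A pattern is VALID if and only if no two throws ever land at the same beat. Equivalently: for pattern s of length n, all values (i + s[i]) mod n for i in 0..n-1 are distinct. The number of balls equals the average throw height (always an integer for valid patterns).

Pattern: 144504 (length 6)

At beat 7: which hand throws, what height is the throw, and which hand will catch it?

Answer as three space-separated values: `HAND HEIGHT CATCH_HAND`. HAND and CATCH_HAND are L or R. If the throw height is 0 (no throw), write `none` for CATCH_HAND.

Answer: R 4 R

Derivation:
Beat 7: 7 mod 2 = 1, so hand = R
Throw height = pattern[7 mod 6] = pattern[1] = 4
Lands at beat 7+4=11, 11 mod 2 = 1, so catch hand = R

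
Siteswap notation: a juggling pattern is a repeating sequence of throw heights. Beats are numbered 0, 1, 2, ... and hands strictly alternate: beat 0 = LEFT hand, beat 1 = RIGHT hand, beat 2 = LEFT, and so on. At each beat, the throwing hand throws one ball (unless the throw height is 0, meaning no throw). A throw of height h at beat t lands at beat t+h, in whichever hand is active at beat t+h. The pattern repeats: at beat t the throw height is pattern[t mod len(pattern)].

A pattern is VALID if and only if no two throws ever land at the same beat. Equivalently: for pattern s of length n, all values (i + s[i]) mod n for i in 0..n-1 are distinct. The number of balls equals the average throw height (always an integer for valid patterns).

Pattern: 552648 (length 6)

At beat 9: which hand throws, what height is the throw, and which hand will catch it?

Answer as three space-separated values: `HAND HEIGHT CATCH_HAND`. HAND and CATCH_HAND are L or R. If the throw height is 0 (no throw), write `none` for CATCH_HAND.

Beat 9: 9 mod 2 = 1, so hand = R
Throw height = pattern[9 mod 6] = pattern[3] = 6
Lands at beat 9+6=15, 15 mod 2 = 1, so catch hand = R

Answer: R 6 R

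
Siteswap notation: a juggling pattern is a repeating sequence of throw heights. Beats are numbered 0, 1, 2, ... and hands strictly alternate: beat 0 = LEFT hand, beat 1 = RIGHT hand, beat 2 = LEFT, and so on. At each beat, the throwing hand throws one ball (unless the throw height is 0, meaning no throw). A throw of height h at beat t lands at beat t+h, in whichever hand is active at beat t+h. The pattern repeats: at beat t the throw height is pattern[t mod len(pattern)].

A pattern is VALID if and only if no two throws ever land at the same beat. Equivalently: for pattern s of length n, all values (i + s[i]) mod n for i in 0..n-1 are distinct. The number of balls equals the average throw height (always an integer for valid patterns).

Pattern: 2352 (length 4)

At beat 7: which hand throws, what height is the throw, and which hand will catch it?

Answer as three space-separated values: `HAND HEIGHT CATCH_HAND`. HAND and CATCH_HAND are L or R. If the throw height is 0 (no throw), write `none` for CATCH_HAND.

Answer: R 2 R

Derivation:
Beat 7: 7 mod 2 = 1, so hand = R
Throw height = pattern[7 mod 4] = pattern[3] = 2
Lands at beat 7+2=9, 9 mod 2 = 1, so catch hand = R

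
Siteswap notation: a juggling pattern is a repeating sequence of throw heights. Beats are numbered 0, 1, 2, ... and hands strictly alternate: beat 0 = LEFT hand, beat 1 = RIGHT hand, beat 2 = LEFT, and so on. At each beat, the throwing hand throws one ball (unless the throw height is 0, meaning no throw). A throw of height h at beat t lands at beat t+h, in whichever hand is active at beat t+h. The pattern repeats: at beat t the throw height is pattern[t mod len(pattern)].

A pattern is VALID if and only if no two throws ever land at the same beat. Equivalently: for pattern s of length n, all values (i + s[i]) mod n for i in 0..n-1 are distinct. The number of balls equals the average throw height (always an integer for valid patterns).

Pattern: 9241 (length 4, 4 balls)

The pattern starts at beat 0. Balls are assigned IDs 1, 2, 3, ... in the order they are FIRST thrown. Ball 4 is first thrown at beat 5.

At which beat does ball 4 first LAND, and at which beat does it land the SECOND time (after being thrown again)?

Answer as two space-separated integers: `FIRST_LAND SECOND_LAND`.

Beat 0 (L): throw ball1 h=9 -> lands@9:R; in-air after throw: [b1@9:R]
Beat 1 (R): throw ball2 h=2 -> lands@3:R; in-air after throw: [b2@3:R b1@9:R]
Beat 2 (L): throw ball3 h=4 -> lands@6:L; in-air after throw: [b2@3:R b3@6:L b1@9:R]
Beat 3 (R): throw ball2 h=1 -> lands@4:L; in-air after throw: [b2@4:L b3@6:L b1@9:R]
Beat 4 (L): throw ball2 h=9 -> lands@13:R; in-air after throw: [b3@6:L b1@9:R b2@13:R]
Beat 5 (R): throw ball4 h=2 -> lands@7:R; in-air after throw: [b3@6:L b4@7:R b1@9:R b2@13:R]
Beat 6 (L): throw ball3 h=4 -> lands@10:L; in-air after throw: [b4@7:R b1@9:R b3@10:L b2@13:R]
Beat 7 (R): throw ball4 h=1 -> lands@8:L; in-air after throw: [b4@8:L b1@9:R b3@10:L b2@13:R]
Beat 8 (L): throw ball4 h=9 -> lands@17:R; in-air after throw: [b1@9:R b3@10:L b2@13:R b4@17:R]
Ball 4: thrown@5 h=2 -> first land @7; rethrown@7 h=1 -> second land @8

Answer: 7 8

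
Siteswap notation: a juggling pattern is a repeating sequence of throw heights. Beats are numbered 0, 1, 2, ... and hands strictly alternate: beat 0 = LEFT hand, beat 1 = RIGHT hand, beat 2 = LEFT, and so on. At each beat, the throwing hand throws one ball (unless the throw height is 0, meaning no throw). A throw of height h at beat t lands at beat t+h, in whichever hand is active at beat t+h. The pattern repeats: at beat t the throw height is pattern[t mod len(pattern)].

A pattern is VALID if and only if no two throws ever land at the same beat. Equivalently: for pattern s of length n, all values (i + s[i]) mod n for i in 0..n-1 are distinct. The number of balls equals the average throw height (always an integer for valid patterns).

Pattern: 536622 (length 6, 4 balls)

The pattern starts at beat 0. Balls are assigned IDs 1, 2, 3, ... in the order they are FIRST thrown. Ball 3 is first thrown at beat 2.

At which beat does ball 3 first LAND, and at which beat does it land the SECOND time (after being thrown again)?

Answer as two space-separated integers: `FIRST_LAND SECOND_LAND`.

Beat 0 (L): throw ball1 h=5 -> lands@5:R; in-air after throw: [b1@5:R]
Beat 1 (R): throw ball2 h=3 -> lands@4:L; in-air after throw: [b2@4:L b1@5:R]
Beat 2 (L): throw ball3 h=6 -> lands@8:L; in-air after throw: [b2@4:L b1@5:R b3@8:L]
Beat 3 (R): throw ball4 h=6 -> lands@9:R; in-air after throw: [b2@4:L b1@5:R b3@8:L b4@9:R]
Beat 4 (L): throw ball2 h=2 -> lands@6:L; in-air after throw: [b1@5:R b2@6:L b3@8:L b4@9:R]
Beat 5 (R): throw ball1 h=2 -> lands@7:R; in-air after throw: [b2@6:L b1@7:R b3@8:L b4@9:R]
Beat 6 (L): throw ball2 h=5 -> lands@11:R; in-air after throw: [b1@7:R b3@8:L b4@9:R b2@11:R]
Beat 7 (R): throw ball1 h=3 -> lands@10:L; in-air after throw: [b3@8:L b4@9:R b1@10:L b2@11:R]
Beat 8 (L): throw ball3 h=6 -> lands@14:L; in-air after throw: [b4@9:R b1@10:L b2@11:R b3@14:L]
Beat 9 (R): throw ball4 h=6 -> lands@15:R; in-air after throw: [b1@10:L b2@11:R b3@14:L b4@15:R]
Beat 10 (L): throw ball1 h=2 -> lands@12:L; in-air after throw: [b2@11:R b1@12:L b3@14:L b4@15:R]
Beat 11 (R): throw ball2 h=2 -> lands@13:R; in-air after throw: [b1@12:L b2@13:R b3@14:L b4@15:R]
Ball 3: thrown@2 h=6 -> first land @8; rethrown@8 h=6 -> second land @14

Answer: 8 14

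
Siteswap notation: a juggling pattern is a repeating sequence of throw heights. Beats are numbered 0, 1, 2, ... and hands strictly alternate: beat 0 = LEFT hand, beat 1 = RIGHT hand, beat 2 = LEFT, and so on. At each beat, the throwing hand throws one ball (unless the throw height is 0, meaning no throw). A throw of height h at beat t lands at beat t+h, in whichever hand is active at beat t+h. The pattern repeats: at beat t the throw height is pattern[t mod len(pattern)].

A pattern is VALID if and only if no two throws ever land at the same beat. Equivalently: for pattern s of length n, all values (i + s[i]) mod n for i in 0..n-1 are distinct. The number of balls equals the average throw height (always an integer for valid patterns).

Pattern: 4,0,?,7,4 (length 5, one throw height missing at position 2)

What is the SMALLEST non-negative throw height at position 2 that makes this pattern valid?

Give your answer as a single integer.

Answer: 0

Derivation:
i=0: (0 + 4) mod 5 = 4
i=1: (1 + 0) mod 5 = 1
i=2: s[i]=? (unknown)
i=3: (3 + 7) mod 5 = 0
i=4: (4 + 4) mod 5 = 3
Known residues: [0, 1, 3, 4]; need a permutation of 0..4, so missing residue r = 2
Need (2 + s) mod 5 = 2; smallest s = (2 - 2) mod 5 = 0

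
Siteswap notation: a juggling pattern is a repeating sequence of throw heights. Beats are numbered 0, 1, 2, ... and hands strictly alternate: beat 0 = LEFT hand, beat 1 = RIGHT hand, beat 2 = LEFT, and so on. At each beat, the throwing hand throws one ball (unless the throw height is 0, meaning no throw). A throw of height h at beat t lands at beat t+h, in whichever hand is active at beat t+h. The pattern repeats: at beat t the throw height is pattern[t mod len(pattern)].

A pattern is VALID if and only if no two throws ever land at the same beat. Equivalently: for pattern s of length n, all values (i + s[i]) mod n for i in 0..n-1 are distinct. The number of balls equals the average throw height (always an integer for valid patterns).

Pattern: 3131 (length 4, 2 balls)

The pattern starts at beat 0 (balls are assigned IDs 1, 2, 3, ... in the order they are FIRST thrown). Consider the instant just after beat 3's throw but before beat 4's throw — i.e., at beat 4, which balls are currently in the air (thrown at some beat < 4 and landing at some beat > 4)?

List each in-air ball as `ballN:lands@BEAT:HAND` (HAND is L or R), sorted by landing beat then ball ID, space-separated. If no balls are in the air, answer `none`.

Beat 0 (L): throw ball1 h=3 -> lands@3:R; in-air after throw: [b1@3:R]
Beat 1 (R): throw ball2 h=1 -> lands@2:L; in-air after throw: [b2@2:L b1@3:R]
Beat 2 (L): throw ball2 h=3 -> lands@5:R; in-air after throw: [b1@3:R b2@5:R]
Beat 3 (R): throw ball1 h=1 -> lands@4:L; in-air after throw: [b1@4:L b2@5:R]
Beat 4 (L): throw ball1 h=3 -> lands@7:R; in-air after throw: [b2@5:R b1@7:R]

Answer: ball2:lands@5:R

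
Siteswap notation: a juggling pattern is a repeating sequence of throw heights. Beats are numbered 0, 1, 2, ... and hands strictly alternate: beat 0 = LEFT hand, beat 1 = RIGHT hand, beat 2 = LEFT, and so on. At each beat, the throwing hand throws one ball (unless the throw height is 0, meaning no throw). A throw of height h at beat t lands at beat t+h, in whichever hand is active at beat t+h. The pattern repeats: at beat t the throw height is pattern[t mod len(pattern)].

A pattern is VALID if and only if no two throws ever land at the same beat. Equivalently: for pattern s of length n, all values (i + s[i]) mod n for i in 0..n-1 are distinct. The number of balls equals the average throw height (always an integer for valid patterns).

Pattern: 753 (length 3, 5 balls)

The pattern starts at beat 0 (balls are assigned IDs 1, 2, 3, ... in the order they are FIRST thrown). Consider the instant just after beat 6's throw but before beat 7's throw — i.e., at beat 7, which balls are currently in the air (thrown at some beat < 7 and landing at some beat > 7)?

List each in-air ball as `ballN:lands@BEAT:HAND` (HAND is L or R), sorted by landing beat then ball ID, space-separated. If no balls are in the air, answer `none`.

Beat 0 (L): throw ball1 h=7 -> lands@7:R; in-air after throw: [b1@7:R]
Beat 1 (R): throw ball2 h=5 -> lands@6:L; in-air after throw: [b2@6:L b1@7:R]
Beat 2 (L): throw ball3 h=3 -> lands@5:R; in-air after throw: [b3@5:R b2@6:L b1@7:R]
Beat 3 (R): throw ball4 h=7 -> lands@10:L; in-air after throw: [b3@5:R b2@6:L b1@7:R b4@10:L]
Beat 4 (L): throw ball5 h=5 -> lands@9:R; in-air after throw: [b3@5:R b2@6:L b1@7:R b5@9:R b4@10:L]
Beat 5 (R): throw ball3 h=3 -> lands@8:L; in-air after throw: [b2@6:L b1@7:R b3@8:L b5@9:R b4@10:L]
Beat 6 (L): throw ball2 h=7 -> lands@13:R; in-air after throw: [b1@7:R b3@8:L b5@9:R b4@10:L b2@13:R]
Beat 7 (R): throw ball1 h=5 -> lands@12:L; in-air after throw: [b3@8:L b5@9:R b4@10:L b1@12:L b2@13:R]

Answer: ball3:lands@8:L ball5:lands@9:R ball4:lands@10:L ball2:lands@13:R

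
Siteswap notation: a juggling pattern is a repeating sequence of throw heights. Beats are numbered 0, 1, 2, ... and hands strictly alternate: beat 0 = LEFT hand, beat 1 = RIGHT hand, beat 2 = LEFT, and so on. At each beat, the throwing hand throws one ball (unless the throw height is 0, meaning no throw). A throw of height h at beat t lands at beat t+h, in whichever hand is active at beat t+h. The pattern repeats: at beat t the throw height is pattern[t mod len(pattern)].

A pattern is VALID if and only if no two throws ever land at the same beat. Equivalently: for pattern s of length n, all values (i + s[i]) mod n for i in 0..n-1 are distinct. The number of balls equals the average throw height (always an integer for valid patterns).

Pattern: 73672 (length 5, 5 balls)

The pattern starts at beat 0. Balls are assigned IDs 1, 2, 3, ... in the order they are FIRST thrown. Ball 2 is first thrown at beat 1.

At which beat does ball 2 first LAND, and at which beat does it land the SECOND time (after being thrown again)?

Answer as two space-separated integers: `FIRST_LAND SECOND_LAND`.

Beat 0 (L): throw ball1 h=7 -> lands@7:R; in-air after throw: [b1@7:R]
Beat 1 (R): throw ball2 h=3 -> lands@4:L; in-air after throw: [b2@4:L b1@7:R]
Beat 2 (L): throw ball3 h=6 -> lands@8:L; in-air after throw: [b2@4:L b1@7:R b3@8:L]
Beat 3 (R): throw ball4 h=7 -> lands@10:L; in-air after throw: [b2@4:L b1@7:R b3@8:L b4@10:L]
Beat 4 (L): throw ball2 h=2 -> lands@6:L; in-air after throw: [b2@6:L b1@7:R b3@8:L b4@10:L]
Beat 5 (R): throw ball5 h=7 -> lands@12:L; in-air after throw: [b2@6:L b1@7:R b3@8:L b4@10:L b5@12:L]
Beat 6 (L): throw ball2 h=3 -> lands@9:R; in-air after throw: [b1@7:R b3@8:L b2@9:R b4@10:L b5@12:L]
Ball 2: thrown@1 h=3 -> first land @4; rethrown@4 h=2 -> second land @6

Answer: 4 6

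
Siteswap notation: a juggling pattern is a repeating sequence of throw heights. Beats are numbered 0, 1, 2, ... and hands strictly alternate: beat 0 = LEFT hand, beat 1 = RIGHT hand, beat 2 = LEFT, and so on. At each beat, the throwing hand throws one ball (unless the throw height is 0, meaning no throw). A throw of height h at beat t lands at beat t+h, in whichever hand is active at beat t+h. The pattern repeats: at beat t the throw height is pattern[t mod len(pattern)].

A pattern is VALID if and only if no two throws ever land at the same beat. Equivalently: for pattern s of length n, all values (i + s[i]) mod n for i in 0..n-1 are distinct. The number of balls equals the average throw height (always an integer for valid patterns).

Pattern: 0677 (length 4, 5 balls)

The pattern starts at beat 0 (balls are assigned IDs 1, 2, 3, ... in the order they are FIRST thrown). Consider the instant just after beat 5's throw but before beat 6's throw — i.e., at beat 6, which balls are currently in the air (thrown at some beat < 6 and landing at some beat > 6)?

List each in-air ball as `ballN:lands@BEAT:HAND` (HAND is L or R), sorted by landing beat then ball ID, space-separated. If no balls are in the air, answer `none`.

Answer: ball1:lands@7:R ball2:lands@9:R ball3:lands@10:L ball4:lands@11:R

Derivation:
Beat 1 (R): throw ball1 h=6 -> lands@7:R; in-air after throw: [b1@7:R]
Beat 2 (L): throw ball2 h=7 -> lands@9:R; in-air after throw: [b1@7:R b2@9:R]
Beat 3 (R): throw ball3 h=7 -> lands@10:L; in-air after throw: [b1@7:R b2@9:R b3@10:L]
Beat 5 (R): throw ball4 h=6 -> lands@11:R; in-air after throw: [b1@7:R b2@9:R b3@10:L b4@11:R]
Beat 6 (L): throw ball5 h=7 -> lands@13:R; in-air after throw: [b1@7:R b2@9:R b3@10:L b4@11:R b5@13:R]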